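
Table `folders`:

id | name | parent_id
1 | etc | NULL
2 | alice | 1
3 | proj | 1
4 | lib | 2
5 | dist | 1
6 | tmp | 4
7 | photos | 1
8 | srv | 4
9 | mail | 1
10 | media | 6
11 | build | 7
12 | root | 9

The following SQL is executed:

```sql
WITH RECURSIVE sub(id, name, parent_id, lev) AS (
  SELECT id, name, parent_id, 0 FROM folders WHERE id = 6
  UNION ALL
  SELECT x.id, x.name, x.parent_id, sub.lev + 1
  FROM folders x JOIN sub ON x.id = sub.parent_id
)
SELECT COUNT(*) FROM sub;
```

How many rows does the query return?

Base: id=6 (tmp), parent_id=4, lev 0.
Iteration 1: join on id=4 -> lib (id 4, parent_id=2, lev 1).
Iteration 2: join on id=2 -> alice (id 2, parent_id=1, lev 2).
Iteration 3: join on id=1 -> etc (id 1, parent_id=NULL, lev 3).
Iteration 4: parent_id is NULL; no match; recursion stops.
Total rows emitted: 4.

4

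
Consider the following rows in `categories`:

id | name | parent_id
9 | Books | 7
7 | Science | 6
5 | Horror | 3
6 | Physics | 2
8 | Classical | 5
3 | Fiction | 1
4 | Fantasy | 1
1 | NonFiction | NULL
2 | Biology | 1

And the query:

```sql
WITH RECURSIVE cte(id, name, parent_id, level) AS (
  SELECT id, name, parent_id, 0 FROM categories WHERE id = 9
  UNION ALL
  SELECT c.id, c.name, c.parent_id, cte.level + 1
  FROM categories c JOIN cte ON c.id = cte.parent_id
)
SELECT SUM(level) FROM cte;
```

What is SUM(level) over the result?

10

Base: id=9 (Books), parent_id=7, level 0.
Iteration 1: join on id=7 -> Science (id 7, parent_id=6, level 1).
Iteration 2: join on id=6 -> Physics (id 6, parent_id=2, level 2).
Iteration 3: join on id=2 -> Biology (id 2, parent_id=1, level 3).
Iteration 4: join on id=1 -> NonFiction (id 1, parent_id=NULL, level 4).
Iteration 5: parent_id is NULL; no match; recursion stops.
SUM(level) = 0 + 1 + 2 + 3 + 4 = 10.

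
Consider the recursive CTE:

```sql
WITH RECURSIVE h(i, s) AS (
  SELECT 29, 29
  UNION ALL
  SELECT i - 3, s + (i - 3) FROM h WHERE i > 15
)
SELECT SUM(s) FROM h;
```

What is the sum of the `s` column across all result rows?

Base: i=29, s=29.
Iteration 1: 29 > 15 holds -> i = 29 - 3 = 26, s = 29 + 26 = 55.
Iteration 2: 26 > 15 holds -> i = 26 - 3 = 23, s = 55 + 23 = 78.
Iteration 3: 23 > 15 holds -> i = 23 - 3 = 20, s = 78 + 20 = 98.
Iteration 4: 20 > 15 holds -> i = 20 - 3 = 17, s = 98 + 17 = 115.
Iteration 5: 17 > 15 holds -> i = 17 - 3 = 14, s = 115 + 14 = 129.
Iteration 6: 14 > 15 fails; recursion stops.
SUM(s) = 29 + 55 + 78 + 98 + 115 + 129 = 504.

504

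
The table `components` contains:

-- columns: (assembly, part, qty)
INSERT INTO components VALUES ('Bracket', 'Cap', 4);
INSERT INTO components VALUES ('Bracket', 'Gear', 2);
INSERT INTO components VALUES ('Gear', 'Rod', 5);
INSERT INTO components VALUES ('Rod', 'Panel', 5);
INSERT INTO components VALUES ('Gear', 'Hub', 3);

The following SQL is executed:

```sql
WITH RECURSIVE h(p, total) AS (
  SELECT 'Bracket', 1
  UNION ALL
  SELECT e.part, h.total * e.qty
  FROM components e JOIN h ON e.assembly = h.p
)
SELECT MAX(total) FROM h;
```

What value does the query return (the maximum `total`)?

50

Base: (Bracket, total=1).
Iteration 1: components of {Bracket} -> Cap = 1*4 = 4, Gear = 1*2 = 2.
Iteration 2: components of {Cap,Gear} -> Hub = 2*3 = 6, Rod = 2*5 = 10.
Iteration 3: components of {Hub,Rod} -> Panel = 10*5 = 50.
Iteration 4: no further components; recursion stops.
total values: 1, 4, 2, 10, 6, 50; the maximum is 50.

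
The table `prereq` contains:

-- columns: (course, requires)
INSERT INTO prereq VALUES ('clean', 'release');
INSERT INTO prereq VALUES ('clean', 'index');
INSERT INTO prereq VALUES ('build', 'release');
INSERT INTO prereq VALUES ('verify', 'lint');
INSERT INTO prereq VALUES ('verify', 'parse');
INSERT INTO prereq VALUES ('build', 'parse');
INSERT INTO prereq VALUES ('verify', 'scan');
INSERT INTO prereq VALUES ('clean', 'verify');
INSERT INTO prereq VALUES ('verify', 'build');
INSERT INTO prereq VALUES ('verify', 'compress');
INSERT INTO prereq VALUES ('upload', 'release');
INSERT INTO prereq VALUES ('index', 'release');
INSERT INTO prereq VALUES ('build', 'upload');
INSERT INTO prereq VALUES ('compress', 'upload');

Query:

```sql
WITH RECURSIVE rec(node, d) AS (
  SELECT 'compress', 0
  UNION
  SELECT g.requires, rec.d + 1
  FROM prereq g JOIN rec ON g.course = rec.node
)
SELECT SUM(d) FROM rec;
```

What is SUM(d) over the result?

3

Base: (compress, d=0).
Iteration 1: edges from {compress} -> (upload, d=1).
Iteration 2: edges from {upload} -> (release, d=2).
Iteration 3: no outgoing edges from {release}; recursion stops.
SUM(d) = 0 + 1 + 2 = 3.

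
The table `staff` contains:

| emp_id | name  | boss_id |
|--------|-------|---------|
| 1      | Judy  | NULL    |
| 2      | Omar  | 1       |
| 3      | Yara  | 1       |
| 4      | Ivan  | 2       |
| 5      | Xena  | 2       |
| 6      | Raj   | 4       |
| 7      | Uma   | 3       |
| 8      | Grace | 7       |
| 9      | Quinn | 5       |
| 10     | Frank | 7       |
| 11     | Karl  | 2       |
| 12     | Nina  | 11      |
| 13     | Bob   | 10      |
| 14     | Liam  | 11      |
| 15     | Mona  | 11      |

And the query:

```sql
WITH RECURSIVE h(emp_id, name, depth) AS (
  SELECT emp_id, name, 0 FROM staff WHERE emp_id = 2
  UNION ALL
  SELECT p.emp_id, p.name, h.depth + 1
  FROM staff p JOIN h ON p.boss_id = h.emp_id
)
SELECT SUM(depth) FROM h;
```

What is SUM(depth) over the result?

13

Base: emp_id=2 (Omar) at depth 0.
Iteration 1: rows with boss_id in {2} -> Ivan (id 4, depth 1), Xena (id 5, depth 1), Karl (id 11, depth 1).
Iteration 2: rows with boss_id in {4,5,11} -> Raj (id 6, depth 2), Quinn (id 9, depth 2), Nina (id 12, depth 2), Liam (id 14, depth 2), Mona (id 15, depth 2).
Iteration 3: no rows with boss_id in {6,9,12,14,15}; recursion stops.
SUM(depth) = 0 + 1 + 1 + 1 + 2 + 2 + 2 + 2 + 2 = 13.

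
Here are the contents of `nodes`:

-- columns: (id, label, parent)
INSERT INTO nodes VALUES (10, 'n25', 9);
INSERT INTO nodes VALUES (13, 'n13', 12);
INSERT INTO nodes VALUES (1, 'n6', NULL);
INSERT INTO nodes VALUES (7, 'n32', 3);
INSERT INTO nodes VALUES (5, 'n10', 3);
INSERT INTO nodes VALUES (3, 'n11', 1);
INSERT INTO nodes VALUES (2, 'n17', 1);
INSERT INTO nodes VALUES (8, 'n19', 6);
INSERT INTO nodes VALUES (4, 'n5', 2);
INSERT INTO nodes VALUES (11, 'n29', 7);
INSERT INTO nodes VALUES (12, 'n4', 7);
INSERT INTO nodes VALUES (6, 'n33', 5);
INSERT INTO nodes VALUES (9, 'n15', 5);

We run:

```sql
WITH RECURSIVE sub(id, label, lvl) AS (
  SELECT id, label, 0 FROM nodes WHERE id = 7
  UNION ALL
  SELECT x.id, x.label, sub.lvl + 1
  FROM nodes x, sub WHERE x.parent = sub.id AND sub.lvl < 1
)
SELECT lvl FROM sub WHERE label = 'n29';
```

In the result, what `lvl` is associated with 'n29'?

Base: id=7 (n32) at lvl 0.
Iteration 1: rows with parent in {7} -> n29 (id 11, lvl 1), n4 (id 12, lvl 1).
Iteration 2: lvl < 1 fails for all current rows; recursion stops.

1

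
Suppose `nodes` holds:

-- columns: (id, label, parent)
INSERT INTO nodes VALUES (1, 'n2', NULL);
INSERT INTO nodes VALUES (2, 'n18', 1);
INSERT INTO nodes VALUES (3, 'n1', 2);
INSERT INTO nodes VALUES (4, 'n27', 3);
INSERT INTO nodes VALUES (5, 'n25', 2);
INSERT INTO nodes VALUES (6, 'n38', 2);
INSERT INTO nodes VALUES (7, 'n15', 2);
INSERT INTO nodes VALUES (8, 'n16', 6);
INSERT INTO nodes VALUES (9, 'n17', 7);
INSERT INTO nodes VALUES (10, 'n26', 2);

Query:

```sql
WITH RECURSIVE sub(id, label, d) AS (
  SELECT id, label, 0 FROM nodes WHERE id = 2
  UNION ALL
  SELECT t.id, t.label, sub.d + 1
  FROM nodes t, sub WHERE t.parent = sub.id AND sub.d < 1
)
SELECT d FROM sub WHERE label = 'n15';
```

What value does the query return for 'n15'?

1

Base: id=2 (n18) at d 0.
Iteration 1: rows with parent in {2} -> n1 (id 3, d 1), n25 (id 5, d 1), n38 (id 6, d 1), n15 (id 7, d 1), n26 (id 10, d 1).
Iteration 2: d < 1 fails for all current rows; recursion stops.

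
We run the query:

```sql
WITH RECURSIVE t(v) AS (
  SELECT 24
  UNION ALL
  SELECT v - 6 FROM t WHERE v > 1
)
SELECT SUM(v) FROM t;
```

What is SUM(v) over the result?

60

Base: v=24.
Iteration 1: 24 > 1 holds -> v = 24 - 6 = 18.
Iteration 2: 18 > 1 holds -> v = 18 - 6 = 12.
Iteration 3: 12 > 1 holds -> v = 12 - 6 = 6.
Iteration 4: 6 > 1 holds -> v = 6 - 6 = 0.
Iteration 5: 0 > 1 fails; recursion stops.
SUM(v) = 24 + 18 + 12 + 6 + 0 = 60.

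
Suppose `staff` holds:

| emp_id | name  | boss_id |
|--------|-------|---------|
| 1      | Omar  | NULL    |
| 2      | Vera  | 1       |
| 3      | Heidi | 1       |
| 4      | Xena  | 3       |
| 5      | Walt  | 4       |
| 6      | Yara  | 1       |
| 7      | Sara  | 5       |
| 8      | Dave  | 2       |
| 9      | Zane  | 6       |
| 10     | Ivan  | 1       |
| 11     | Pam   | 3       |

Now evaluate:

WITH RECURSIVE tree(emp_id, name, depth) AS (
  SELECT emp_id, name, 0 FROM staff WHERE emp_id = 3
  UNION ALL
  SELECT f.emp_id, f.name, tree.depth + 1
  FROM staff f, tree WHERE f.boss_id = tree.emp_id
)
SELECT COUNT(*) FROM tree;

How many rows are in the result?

Base: emp_id=3 (Heidi) at depth 0.
Iteration 1: rows with boss_id in {3} -> Xena (id 4, depth 1), Pam (id 11, depth 1).
Iteration 2: rows with boss_id in {4,11} -> Walt (id 5, depth 2).
Iteration 3: rows with boss_id in {5} -> Sara (id 7, depth 3).
Iteration 4: no rows with boss_id in {7}; recursion stops.
Total rows emitted: 5.

5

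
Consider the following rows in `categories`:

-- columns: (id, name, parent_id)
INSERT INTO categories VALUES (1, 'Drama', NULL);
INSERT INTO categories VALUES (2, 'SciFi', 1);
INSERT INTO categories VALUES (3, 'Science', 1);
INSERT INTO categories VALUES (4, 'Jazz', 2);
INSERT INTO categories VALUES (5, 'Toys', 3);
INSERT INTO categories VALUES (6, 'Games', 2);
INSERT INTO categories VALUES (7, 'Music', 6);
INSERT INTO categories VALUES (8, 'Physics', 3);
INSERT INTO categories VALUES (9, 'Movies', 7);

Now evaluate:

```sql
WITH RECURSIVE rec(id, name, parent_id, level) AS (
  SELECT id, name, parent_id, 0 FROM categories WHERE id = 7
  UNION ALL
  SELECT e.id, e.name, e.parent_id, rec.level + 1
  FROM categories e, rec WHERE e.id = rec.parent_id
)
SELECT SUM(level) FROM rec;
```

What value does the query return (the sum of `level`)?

6

Base: id=7 (Music), parent_id=6, level 0.
Iteration 1: join on id=6 -> Games (id 6, parent_id=2, level 1).
Iteration 2: join on id=2 -> SciFi (id 2, parent_id=1, level 2).
Iteration 3: join on id=1 -> Drama (id 1, parent_id=NULL, level 3).
Iteration 4: parent_id is NULL; no match; recursion stops.
SUM(level) = 0 + 1 + 2 + 3 = 6.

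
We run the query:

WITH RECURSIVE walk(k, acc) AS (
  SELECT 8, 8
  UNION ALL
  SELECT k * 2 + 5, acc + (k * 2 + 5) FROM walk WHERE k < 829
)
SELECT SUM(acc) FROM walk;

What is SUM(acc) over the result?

Base: k=8, acc=8.
Iteration 1: 8 < 829 holds -> k = 8 * 2 + 5 = 21, acc = 8 + 21 = 29.
Iteration 2: 21 < 829 holds -> k = 21 * 2 + 5 = 47, acc = 29 + 47 = 76.
Iteration 3: 47 < 829 holds -> k = 47 * 2 + 5 = 99, acc = 76 + 99 = 175.
Iteration 4: 99 < 829 holds -> k = 99 * 2 + 5 = 203, acc = 175 + 203 = 378.
Iteration 5: 203 < 829 holds -> k = 203 * 2 + 5 = 411, acc = 378 + 411 = 789.
Iteration 6: 411 < 829 holds -> k = 411 * 2 + 5 = 827, acc = 789 + 827 = 1616.
Iteration 7: 827 < 829 holds -> k = 827 * 2 + 5 = 1659, acc = 1616 + 1659 = 3275.
Iteration 8: 1659 < 829 fails; recursion stops.
SUM(acc) = 8 + 29 + 76 + 175 + 378 + 789 + 1616 + 3275 = 6346.

6346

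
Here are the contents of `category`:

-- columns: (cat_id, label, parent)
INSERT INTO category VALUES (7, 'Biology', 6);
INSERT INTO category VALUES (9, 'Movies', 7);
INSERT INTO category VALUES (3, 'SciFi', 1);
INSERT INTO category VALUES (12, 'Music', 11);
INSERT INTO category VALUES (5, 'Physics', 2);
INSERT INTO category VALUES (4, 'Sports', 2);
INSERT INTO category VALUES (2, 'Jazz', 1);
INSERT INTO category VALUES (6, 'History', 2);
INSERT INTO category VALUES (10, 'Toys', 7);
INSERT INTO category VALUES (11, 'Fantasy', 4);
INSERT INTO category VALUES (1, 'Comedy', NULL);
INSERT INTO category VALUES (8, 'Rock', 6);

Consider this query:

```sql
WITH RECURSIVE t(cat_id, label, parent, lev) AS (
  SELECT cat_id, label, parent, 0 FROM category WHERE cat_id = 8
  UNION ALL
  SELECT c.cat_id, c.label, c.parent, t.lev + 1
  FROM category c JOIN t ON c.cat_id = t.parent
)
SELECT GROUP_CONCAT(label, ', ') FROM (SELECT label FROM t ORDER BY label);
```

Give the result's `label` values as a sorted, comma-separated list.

Base: cat_id=8 (Rock), parent=6, lev 0.
Iteration 1: join on cat_id=6 -> History (id 6, parent=2, lev 1).
Iteration 2: join on cat_id=2 -> Jazz (id 2, parent=1, lev 2).
Iteration 3: join on cat_id=1 -> Comedy (id 1, parent=NULL, lev 3).
Iteration 4: parent is NULL; no match; recursion stops.

Comedy, History, Jazz, Rock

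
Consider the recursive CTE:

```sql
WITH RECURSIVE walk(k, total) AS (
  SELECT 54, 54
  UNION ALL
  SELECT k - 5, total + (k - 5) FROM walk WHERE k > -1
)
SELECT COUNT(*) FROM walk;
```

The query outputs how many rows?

Base: k=54, total=54.
Iteration 1: 54 > -1 holds -> k = 54 - 5 = 49, total = 54 + 49 = 103.
Iteration 2: 49 > -1 holds -> k = 49 - 5 = 44, total = 103 + 44 = 147.
Iteration 3: 44 > -1 holds -> k = 44 - 5 = 39, total = 147 + 39 = 186.
Iteration 4: 39 > -1 holds -> k = 39 - 5 = 34, total = 186 + 34 = 220.
Iteration 5: 34 > -1 holds -> k = 34 - 5 = 29, total = 220 + 29 = 249.
Iteration 6: 29 > -1 holds -> k = 29 - 5 = 24, total = 249 + 24 = 273.
Iteration 7: 24 > -1 holds -> k = 24 - 5 = 19, total = 273 + 19 = 292.
Iteration 8: 19 > -1 holds -> k = 19 - 5 = 14, total = 292 + 14 = 306.
Iteration 9: 14 > -1 holds -> k = 14 - 5 = 9, total = 306 + 9 = 315.
Iteration 10: 9 > -1 holds -> k = 9 - 5 = 4, total = 315 + 4 = 319.
Iteration 11: 4 > -1 holds -> k = 4 - 5 = -1, total = 319 + -1 = 318.
Iteration 12: -1 > -1 fails; recursion stops.
Total rows emitted: 12.

12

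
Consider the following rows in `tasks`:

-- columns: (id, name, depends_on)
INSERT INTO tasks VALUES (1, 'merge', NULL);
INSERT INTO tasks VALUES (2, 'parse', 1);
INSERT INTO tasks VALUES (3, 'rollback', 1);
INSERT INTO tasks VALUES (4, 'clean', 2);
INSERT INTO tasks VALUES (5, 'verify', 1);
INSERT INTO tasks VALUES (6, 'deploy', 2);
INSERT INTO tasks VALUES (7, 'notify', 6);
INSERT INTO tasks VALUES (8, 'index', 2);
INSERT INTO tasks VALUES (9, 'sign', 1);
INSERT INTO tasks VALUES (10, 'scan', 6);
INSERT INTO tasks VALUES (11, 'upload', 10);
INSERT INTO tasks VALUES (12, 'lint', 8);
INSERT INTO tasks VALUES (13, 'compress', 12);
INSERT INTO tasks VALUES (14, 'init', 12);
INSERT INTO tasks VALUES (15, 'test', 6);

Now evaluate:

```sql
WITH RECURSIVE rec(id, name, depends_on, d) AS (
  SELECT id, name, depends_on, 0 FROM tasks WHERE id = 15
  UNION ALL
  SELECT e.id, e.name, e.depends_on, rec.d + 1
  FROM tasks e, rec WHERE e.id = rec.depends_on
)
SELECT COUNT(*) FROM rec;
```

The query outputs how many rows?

Base: id=15 (test), depends_on=6, d 0.
Iteration 1: join on id=6 -> deploy (id 6, depends_on=2, d 1).
Iteration 2: join on id=2 -> parse (id 2, depends_on=1, d 2).
Iteration 3: join on id=1 -> merge (id 1, depends_on=NULL, d 3).
Iteration 4: depends_on is NULL; no match; recursion stops.
Total rows emitted: 4.

4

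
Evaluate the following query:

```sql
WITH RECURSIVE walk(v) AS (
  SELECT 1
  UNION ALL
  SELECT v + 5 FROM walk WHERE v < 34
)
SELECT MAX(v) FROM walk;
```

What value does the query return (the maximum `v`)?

36

Base: v=1.
Iteration 1: 1 < 34 holds -> v = 1 + 5 = 6.
Iteration 2: 6 < 34 holds -> v = 6 + 5 = 11.
Iteration 3: 11 < 34 holds -> v = 11 + 5 = 16.
Iteration 4: 16 < 34 holds -> v = 16 + 5 = 21.
Iteration 5: 21 < 34 holds -> v = 21 + 5 = 26.
Iteration 6: 26 < 34 holds -> v = 26 + 5 = 31.
Iteration 7: 31 < 34 holds -> v = 31 + 5 = 36.
Iteration 8: 36 < 34 fails; recursion stops.
v values: 1, 6, 11, 16, 21, 26, 31, 36; the maximum is 36.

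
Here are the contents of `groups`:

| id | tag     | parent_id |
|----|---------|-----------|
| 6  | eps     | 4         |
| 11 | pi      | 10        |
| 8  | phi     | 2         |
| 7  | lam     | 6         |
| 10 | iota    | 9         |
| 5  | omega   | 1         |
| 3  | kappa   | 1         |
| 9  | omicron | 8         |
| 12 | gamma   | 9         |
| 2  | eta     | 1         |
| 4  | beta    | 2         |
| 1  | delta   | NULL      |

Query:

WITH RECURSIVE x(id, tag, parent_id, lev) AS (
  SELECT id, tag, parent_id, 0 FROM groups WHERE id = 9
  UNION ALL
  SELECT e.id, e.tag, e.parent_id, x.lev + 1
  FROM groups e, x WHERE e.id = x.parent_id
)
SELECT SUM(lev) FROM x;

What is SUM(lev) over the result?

6

Base: id=9 (omicron), parent_id=8, lev 0.
Iteration 1: join on id=8 -> phi (id 8, parent_id=2, lev 1).
Iteration 2: join on id=2 -> eta (id 2, parent_id=1, lev 2).
Iteration 3: join on id=1 -> delta (id 1, parent_id=NULL, lev 3).
Iteration 4: parent_id is NULL; no match; recursion stops.
SUM(lev) = 0 + 1 + 2 + 3 = 6.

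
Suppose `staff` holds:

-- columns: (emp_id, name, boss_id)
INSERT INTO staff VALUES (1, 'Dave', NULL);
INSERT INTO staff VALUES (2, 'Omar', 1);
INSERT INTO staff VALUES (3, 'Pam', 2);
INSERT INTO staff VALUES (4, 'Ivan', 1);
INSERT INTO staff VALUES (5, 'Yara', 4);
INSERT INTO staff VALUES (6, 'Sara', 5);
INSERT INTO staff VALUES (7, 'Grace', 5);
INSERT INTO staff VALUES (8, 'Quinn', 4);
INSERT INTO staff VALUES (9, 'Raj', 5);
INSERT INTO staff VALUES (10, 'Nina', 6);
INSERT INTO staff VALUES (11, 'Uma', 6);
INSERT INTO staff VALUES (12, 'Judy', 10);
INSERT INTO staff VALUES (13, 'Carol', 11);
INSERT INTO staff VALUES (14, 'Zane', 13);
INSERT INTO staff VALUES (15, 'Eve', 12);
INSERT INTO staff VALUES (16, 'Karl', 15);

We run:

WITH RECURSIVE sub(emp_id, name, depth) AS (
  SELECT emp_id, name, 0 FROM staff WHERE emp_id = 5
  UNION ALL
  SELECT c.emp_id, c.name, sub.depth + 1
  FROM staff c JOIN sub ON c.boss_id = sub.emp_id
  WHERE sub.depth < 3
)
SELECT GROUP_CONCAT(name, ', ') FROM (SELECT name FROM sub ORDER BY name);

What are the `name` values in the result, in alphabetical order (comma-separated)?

Carol, Grace, Judy, Nina, Raj, Sara, Uma, Yara

Base: emp_id=5 (Yara) at depth 0.
Iteration 1: rows with boss_id in {5} -> Sara (id 6, depth 1), Grace (id 7, depth 1), Raj (id 9, depth 1).
Iteration 2: rows with boss_id in {6,7,9} -> Nina (id 10, depth 2), Uma (id 11, depth 2).
Iteration 3: rows with boss_id in {10,11} -> Judy (id 12, depth 3), Carol (id 13, depth 3).
Iteration 4: depth < 3 fails for all current rows; recursion stops.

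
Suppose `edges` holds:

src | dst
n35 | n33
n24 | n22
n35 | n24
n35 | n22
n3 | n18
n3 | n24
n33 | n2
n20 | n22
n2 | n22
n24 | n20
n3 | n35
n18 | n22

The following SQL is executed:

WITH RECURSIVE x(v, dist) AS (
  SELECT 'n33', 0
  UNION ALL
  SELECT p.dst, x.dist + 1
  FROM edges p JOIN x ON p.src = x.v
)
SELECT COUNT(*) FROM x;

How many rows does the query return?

3

Base: (n33, dist=0).
Iteration 1: edges from {n33} -> (n2, dist=1).
Iteration 2: edges from {n2} -> (n22, dist=2).
Iteration 3: no outgoing edges from {n22}; recursion stops.
Total rows emitted: 3.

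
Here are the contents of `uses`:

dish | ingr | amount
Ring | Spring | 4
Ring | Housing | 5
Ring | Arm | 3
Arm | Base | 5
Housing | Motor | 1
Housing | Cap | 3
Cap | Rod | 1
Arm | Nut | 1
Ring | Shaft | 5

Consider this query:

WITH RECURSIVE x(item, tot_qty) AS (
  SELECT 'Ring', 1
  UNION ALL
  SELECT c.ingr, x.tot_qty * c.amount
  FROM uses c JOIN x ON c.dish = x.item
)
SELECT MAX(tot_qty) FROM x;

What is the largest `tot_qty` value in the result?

15

Base: (Ring, tot_qty=1).
Iteration 1: components of {Ring} -> Arm = 1*3 = 3, Housing = 1*5 = 5, Shaft = 1*5 = 5, Spring = 1*4 = 4.
Iteration 2: components of {Arm,Housing,Shaft,Spring} -> Base = 3*5 = 15, Cap = 5*3 = 15, Motor = 5*1 = 5, Nut = 3*1 = 3.
Iteration 3: components of {Base,Cap,Motor,Nut} -> Rod = 15*1 = 15.
Iteration 4: no further components; recursion stops.
tot_qty values: 1, 4, 5, 3, 5, 5, 15, 15, 3, 15; the maximum is 15.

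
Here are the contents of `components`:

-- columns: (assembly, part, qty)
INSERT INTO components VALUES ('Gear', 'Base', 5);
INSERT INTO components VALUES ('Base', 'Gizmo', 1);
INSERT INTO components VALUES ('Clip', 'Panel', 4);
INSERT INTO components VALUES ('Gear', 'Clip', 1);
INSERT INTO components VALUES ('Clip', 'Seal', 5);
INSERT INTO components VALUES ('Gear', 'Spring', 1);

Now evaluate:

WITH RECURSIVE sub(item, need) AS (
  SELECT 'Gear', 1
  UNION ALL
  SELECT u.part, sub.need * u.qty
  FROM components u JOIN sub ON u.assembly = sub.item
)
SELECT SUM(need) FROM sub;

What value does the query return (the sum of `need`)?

22

Base: (Gear, need=1).
Iteration 1: components of {Gear} -> Base = 1*5 = 5, Clip = 1*1 = 1, Spring = 1*1 = 1.
Iteration 2: components of {Base,Clip,Spring} -> Gizmo = 5*1 = 5, Panel = 1*4 = 4, Seal = 1*5 = 5.
Iteration 3: no further components; recursion stops.
SUM(need) = 1 + 1 + 1 + 5 + 4 + 5 + 5 = 22.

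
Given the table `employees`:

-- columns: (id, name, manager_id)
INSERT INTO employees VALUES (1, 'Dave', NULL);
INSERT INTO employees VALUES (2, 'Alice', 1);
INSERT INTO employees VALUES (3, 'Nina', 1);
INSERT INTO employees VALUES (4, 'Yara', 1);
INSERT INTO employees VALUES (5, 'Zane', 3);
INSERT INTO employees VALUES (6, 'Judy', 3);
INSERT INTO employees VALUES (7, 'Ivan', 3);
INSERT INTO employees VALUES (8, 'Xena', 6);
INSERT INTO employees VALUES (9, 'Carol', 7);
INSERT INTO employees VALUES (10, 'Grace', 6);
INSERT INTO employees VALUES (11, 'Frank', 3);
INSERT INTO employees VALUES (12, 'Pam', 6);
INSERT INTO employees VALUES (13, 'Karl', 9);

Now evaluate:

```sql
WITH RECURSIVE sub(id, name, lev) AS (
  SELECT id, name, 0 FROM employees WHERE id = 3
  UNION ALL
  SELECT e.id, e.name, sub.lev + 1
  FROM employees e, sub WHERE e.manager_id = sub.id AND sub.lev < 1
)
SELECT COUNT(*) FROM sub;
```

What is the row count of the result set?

Base: id=3 (Nina) at lev 0.
Iteration 1: rows with manager_id in {3} -> Zane (id 5, lev 1), Judy (id 6, lev 1), Ivan (id 7, lev 1), Frank (id 11, lev 1).
Iteration 2: lev < 1 fails for all current rows; recursion stops.
Total rows emitted: 5.

5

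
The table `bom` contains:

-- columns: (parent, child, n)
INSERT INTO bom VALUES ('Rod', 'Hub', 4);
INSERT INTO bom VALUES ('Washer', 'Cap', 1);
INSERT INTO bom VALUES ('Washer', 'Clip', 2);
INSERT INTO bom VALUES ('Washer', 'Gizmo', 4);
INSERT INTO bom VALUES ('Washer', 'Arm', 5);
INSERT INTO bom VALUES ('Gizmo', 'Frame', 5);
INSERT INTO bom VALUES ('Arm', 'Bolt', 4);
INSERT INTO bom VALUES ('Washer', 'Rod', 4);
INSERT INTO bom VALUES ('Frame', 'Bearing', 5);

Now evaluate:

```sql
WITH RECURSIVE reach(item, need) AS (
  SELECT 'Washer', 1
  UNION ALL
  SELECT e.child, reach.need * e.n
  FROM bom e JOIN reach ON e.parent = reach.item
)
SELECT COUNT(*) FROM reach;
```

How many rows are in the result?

10

Base: (Washer, need=1).
Iteration 1: components of {Washer} -> Arm = 1*5 = 5, Cap = 1*1 = 1, Clip = 1*2 = 2, Gizmo = 1*4 = 4, Rod = 1*4 = 4.
Iteration 2: components of {Arm,Cap,Clip,Gizmo,Rod} -> Bolt = 5*4 = 20, Frame = 4*5 = 20, Hub = 4*4 = 16.
Iteration 3: components of {Bolt,Frame,Hub} -> Bearing = 20*5 = 100.
Iteration 4: no further components; recursion stops.
Total rows emitted: 10.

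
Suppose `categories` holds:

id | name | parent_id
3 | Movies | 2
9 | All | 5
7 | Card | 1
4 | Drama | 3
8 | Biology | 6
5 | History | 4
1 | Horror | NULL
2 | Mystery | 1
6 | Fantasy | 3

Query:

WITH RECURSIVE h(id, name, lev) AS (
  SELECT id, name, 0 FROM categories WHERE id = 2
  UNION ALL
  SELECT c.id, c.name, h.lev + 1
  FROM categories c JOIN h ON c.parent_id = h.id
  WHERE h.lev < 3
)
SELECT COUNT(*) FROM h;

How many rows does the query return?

6

Base: id=2 (Mystery) at lev 0.
Iteration 1: rows with parent_id in {2} -> Movies (id 3, lev 1).
Iteration 2: rows with parent_id in {3} -> Drama (id 4, lev 2), Fantasy (id 6, lev 2).
Iteration 3: rows with parent_id in {4,6} -> History (id 5, lev 3), Biology (id 8, lev 3).
Iteration 4: lev < 3 fails for all current rows; recursion stops.
Total rows emitted: 6.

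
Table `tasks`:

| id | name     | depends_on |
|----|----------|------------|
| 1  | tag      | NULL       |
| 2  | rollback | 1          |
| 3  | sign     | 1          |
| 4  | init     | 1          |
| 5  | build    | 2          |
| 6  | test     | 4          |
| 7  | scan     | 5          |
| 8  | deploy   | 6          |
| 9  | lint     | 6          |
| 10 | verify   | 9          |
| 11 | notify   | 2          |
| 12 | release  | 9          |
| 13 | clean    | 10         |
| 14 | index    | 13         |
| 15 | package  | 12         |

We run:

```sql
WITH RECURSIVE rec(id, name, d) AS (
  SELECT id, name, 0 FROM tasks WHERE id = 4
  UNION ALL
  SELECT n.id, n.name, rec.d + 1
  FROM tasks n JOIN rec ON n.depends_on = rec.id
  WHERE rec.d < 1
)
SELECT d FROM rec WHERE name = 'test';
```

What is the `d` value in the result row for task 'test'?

Base: id=4 (init) at d 0.
Iteration 1: rows with depends_on in {4} -> test (id 6, d 1).
Iteration 2: d < 1 fails for all current rows; recursion stops.

1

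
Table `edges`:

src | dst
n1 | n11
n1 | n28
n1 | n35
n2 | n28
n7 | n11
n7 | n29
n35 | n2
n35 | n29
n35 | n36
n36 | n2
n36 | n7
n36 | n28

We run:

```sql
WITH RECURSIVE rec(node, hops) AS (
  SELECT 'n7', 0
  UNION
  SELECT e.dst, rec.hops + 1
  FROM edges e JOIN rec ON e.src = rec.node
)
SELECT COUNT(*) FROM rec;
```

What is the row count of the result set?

3

Base: (n7, hops=0).
Iteration 1: edges from {n7} -> (n11, hops=1), (n29, hops=1).
Iteration 2: no outgoing edges from {n11,n29}; recursion stops.
Total rows emitted: 3.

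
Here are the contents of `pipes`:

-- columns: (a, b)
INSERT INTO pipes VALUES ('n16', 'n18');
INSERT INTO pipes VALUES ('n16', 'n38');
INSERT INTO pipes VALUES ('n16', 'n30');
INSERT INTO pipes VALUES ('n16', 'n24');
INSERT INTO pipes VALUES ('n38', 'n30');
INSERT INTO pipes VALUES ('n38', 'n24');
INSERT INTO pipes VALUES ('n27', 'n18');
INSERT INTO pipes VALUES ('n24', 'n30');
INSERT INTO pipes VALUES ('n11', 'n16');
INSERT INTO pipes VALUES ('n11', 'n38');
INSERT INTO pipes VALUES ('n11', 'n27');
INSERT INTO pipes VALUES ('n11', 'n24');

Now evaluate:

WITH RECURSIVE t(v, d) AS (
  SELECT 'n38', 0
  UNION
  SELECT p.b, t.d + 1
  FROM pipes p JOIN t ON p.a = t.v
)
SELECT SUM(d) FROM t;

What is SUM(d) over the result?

Base: (n38, d=0).
Iteration 1: edges from {n38} -> (n24, d=1), (n30, d=1).
Iteration 2: edges from {n24,n30} -> (n30, d=2).
Iteration 3: no outgoing edges from {n30}; recursion stops.
SUM(d) = 0 + 1 + 1 + 2 = 4.

4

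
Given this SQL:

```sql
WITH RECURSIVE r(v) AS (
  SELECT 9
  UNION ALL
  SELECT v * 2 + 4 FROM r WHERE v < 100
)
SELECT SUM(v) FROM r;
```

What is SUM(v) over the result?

179

Base: v=9.
Iteration 1: 9 < 100 holds -> v = 9 * 2 + 4 = 22.
Iteration 2: 22 < 100 holds -> v = 22 * 2 + 4 = 48.
Iteration 3: 48 < 100 holds -> v = 48 * 2 + 4 = 100.
Iteration 4: 100 < 100 fails; recursion stops.
SUM(v) = 9 + 22 + 48 + 100 = 179.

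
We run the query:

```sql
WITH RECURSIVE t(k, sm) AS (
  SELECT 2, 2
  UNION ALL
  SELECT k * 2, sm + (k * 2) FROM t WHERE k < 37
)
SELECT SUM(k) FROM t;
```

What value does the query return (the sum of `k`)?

126

Base: k=2, sm=2.
Iteration 1: 2 < 37 holds -> k = 2 * 2 = 4, sm = 2 + 4 = 6.
Iteration 2: 4 < 37 holds -> k = 4 * 2 = 8, sm = 6 + 8 = 14.
Iteration 3: 8 < 37 holds -> k = 8 * 2 = 16, sm = 14 + 16 = 30.
Iteration 4: 16 < 37 holds -> k = 16 * 2 = 32, sm = 30 + 32 = 62.
Iteration 5: 32 < 37 holds -> k = 32 * 2 = 64, sm = 62 + 64 = 126.
Iteration 6: 64 < 37 fails; recursion stops.
SUM(k) = 2 + 4 + 8 + 16 + 32 + 64 = 126.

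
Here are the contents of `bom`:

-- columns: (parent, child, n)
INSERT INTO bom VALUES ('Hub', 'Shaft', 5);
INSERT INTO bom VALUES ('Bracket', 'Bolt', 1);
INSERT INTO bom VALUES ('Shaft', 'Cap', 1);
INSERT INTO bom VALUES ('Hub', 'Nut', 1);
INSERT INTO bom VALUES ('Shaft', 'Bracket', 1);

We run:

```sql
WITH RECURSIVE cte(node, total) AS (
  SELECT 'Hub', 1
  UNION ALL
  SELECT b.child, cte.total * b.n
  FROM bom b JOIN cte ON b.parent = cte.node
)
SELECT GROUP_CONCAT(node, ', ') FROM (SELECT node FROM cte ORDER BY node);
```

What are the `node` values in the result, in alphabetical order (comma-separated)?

Base: (Hub, total=1).
Iteration 1: components of {Hub} -> Nut = 1*1 = 1, Shaft = 1*5 = 5.
Iteration 2: components of {Nut,Shaft} -> Bracket = 5*1 = 5, Cap = 5*1 = 5.
Iteration 3: components of {Bracket,Cap} -> Bolt = 5*1 = 5.
Iteration 4: no further components; recursion stops.

Bolt, Bracket, Cap, Hub, Nut, Shaft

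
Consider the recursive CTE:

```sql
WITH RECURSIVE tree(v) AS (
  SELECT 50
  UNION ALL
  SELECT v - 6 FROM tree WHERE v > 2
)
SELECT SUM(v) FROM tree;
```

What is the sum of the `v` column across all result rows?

234

Base: v=50.
Iteration 1: 50 > 2 holds -> v = 50 - 6 = 44.
Iteration 2: 44 > 2 holds -> v = 44 - 6 = 38.
Iteration 3: 38 > 2 holds -> v = 38 - 6 = 32.
Iteration 4: 32 > 2 holds -> v = 32 - 6 = 26.
Iteration 5: 26 > 2 holds -> v = 26 - 6 = 20.
Iteration 6: 20 > 2 holds -> v = 20 - 6 = 14.
Iteration 7: 14 > 2 holds -> v = 14 - 6 = 8.
Iteration 8: 8 > 2 holds -> v = 8 - 6 = 2.
Iteration 9: 2 > 2 fails; recursion stops.
SUM(v) = 50 + 44 + 38 + 32 + 26 + 20 + 14 + 8 + 2 = 234.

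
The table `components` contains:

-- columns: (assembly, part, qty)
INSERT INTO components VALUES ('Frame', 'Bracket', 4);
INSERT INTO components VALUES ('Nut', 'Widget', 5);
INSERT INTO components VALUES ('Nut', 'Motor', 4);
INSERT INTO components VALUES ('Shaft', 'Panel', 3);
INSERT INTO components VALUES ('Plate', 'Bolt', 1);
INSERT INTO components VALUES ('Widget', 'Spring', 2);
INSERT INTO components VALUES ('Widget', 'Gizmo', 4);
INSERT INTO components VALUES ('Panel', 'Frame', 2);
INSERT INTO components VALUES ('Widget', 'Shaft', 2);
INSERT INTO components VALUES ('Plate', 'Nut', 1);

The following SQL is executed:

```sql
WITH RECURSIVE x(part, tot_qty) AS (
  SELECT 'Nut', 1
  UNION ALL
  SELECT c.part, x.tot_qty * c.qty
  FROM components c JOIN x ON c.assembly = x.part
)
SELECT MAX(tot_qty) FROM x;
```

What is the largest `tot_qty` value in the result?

240

Base: (Nut, tot_qty=1).
Iteration 1: components of {Nut} -> Motor = 1*4 = 4, Widget = 1*5 = 5.
Iteration 2: components of {Motor,Widget} -> Gizmo = 5*4 = 20, Shaft = 5*2 = 10, Spring = 5*2 = 10.
Iteration 3: components of {Gizmo,Shaft,Spring} -> Panel = 10*3 = 30.
Iteration 4: components of {Panel} -> Frame = 30*2 = 60.
Iteration 5: components of {Frame} -> Bracket = 60*4 = 240.
Iteration 6: no further components; recursion stops.
tot_qty values: 1, 5, 4, 10, 20, 10, 30, 60, 240; the maximum is 240.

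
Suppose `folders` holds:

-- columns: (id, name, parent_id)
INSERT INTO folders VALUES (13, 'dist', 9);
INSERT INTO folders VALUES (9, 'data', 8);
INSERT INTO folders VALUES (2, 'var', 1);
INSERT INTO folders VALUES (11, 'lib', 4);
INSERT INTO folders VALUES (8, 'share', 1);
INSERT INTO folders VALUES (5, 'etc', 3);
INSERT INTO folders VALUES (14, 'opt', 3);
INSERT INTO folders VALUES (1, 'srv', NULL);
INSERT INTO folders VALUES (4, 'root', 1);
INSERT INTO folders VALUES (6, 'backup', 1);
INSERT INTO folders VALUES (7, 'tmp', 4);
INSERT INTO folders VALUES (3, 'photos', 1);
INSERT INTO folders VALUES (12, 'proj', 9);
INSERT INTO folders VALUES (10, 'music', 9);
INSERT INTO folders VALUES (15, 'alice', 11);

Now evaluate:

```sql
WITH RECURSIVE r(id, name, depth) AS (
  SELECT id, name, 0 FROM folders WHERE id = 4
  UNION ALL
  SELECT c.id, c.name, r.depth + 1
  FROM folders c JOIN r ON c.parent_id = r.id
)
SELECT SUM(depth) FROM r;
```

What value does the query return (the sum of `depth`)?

4

Base: id=4 (root) at depth 0.
Iteration 1: rows with parent_id in {4} -> tmp (id 7, depth 1), lib (id 11, depth 1).
Iteration 2: rows with parent_id in {7,11} -> alice (id 15, depth 2).
Iteration 3: no rows with parent_id in {15}; recursion stops.
SUM(depth) = 0 + 1 + 1 + 2 = 4.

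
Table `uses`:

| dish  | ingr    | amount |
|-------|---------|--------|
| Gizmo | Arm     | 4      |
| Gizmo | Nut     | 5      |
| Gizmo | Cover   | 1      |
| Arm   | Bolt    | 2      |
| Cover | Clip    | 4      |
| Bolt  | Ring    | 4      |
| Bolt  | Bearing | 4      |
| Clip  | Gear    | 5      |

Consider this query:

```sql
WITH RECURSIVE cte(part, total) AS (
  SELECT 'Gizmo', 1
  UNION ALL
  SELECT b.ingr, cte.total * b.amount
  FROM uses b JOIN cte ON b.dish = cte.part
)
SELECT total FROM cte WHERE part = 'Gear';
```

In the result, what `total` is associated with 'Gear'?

20

Base: (Gizmo, total=1).
Iteration 1: components of {Gizmo} -> Arm = 1*4 = 4, Cover = 1*1 = 1, Nut = 1*5 = 5.
Iteration 2: components of {Arm,Cover,Nut} -> Bolt = 4*2 = 8, Clip = 1*4 = 4.
Iteration 3: components of {Bolt,Clip} -> Bearing = 8*4 = 32, Gear = 4*5 = 20, Ring = 8*4 = 32.
Iteration 4: no further components; recursion stops.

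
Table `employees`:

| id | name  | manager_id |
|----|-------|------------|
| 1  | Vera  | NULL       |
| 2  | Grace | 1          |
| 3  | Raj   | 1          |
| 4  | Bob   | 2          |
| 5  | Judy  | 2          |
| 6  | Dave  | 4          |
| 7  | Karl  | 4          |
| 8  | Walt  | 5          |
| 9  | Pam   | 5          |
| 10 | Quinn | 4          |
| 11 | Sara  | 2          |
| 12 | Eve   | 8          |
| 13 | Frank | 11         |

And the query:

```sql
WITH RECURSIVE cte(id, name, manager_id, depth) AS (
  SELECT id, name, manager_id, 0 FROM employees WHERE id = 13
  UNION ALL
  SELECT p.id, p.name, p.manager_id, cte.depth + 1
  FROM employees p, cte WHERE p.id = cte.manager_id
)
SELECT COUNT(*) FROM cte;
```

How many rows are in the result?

4

Base: id=13 (Frank), manager_id=11, depth 0.
Iteration 1: join on id=11 -> Sara (id 11, manager_id=2, depth 1).
Iteration 2: join on id=2 -> Grace (id 2, manager_id=1, depth 2).
Iteration 3: join on id=1 -> Vera (id 1, manager_id=NULL, depth 3).
Iteration 4: manager_id is NULL; no match; recursion stops.
Total rows emitted: 4.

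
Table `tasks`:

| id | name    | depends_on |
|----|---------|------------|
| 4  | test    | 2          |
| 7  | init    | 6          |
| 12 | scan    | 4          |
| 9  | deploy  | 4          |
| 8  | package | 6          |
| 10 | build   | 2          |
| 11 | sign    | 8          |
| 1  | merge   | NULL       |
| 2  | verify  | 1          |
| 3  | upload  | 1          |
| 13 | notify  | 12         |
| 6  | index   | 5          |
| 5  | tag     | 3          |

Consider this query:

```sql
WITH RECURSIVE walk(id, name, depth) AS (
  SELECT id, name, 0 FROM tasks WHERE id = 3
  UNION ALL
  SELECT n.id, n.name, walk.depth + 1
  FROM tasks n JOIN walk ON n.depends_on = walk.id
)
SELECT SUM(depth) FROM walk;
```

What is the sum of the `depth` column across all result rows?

Base: id=3 (upload) at depth 0.
Iteration 1: rows with depends_on in {3} -> tag (id 5, depth 1).
Iteration 2: rows with depends_on in {5} -> index (id 6, depth 2).
Iteration 3: rows with depends_on in {6} -> init (id 7, depth 3), package (id 8, depth 3).
Iteration 4: rows with depends_on in {7,8} -> sign (id 11, depth 4).
Iteration 5: no rows with depends_on in {11}; recursion stops.
SUM(depth) = 0 + 1 + 2 + 3 + 3 + 4 = 13.

13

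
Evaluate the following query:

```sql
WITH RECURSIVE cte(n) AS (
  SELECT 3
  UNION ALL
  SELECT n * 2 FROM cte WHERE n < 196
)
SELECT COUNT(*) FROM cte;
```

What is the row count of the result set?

8

Base: n=3.
Iteration 1: 3 < 196 holds -> n = 3 * 2 = 6.
Iteration 2: 6 < 196 holds -> n = 6 * 2 = 12.
Iteration 3: 12 < 196 holds -> n = 12 * 2 = 24.
Iteration 4: 24 < 196 holds -> n = 24 * 2 = 48.
Iteration 5: 48 < 196 holds -> n = 48 * 2 = 96.
Iteration 6: 96 < 196 holds -> n = 96 * 2 = 192.
Iteration 7: 192 < 196 holds -> n = 192 * 2 = 384.
Iteration 8: 384 < 196 fails; recursion stops.
Total rows emitted: 8.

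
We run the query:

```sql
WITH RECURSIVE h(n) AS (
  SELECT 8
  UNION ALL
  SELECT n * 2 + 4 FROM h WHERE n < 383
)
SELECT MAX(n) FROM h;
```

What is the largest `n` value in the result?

764

Base: n=8.
Iteration 1: 8 < 383 holds -> n = 8 * 2 + 4 = 20.
Iteration 2: 20 < 383 holds -> n = 20 * 2 + 4 = 44.
Iteration 3: 44 < 383 holds -> n = 44 * 2 + 4 = 92.
Iteration 4: 92 < 383 holds -> n = 92 * 2 + 4 = 188.
Iteration 5: 188 < 383 holds -> n = 188 * 2 + 4 = 380.
Iteration 6: 380 < 383 holds -> n = 380 * 2 + 4 = 764.
Iteration 7: 764 < 383 fails; recursion stops.
n values: 8, 20, 44, 92, 188, 380, 764; the maximum is 764.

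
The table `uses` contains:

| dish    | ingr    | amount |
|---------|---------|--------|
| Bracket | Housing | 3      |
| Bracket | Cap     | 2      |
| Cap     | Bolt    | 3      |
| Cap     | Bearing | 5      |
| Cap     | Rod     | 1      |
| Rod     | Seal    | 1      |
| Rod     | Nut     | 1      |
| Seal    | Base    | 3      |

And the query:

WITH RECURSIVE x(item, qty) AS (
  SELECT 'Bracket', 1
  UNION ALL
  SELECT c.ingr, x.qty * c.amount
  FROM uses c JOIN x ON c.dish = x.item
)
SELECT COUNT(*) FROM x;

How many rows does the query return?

Base: (Bracket, qty=1).
Iteration 1: components of {Bracket} -> Cap = 1*2 = 2, Housing = 1*3 = 3.
Iteration 2: components of {Cap,Housing} -> Bearing = 2*5 = 10, Bolt = 2*3 = 6, Rod = 2*1 = 2.
Iteration 3: components of {Bearing,Bolt,Rod} -> Nut = 2*1 = 2, Seal = 2*1 = 2.
Iteration 4: components of {Nut,Seal} -> Base = 2*3 = 6.
Iteration 5: no further components; recursion stops.
Total rows emitted: 9.

9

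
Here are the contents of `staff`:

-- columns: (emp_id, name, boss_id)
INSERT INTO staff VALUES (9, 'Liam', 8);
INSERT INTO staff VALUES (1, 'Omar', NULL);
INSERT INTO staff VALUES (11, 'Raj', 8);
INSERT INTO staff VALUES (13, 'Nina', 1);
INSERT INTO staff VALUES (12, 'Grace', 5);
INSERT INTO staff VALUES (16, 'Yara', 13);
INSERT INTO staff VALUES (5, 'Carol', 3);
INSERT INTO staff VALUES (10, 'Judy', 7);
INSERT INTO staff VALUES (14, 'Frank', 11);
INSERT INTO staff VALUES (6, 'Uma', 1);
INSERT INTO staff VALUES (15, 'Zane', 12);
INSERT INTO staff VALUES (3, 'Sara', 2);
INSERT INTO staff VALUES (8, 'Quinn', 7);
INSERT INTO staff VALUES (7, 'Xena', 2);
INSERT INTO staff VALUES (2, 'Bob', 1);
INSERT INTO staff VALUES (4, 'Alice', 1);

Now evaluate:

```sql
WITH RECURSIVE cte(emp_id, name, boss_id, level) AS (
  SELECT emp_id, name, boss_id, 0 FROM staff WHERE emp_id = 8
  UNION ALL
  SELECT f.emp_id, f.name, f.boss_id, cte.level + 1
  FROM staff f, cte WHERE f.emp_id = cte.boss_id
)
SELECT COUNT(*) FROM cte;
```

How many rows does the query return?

4

Base: emp_id=8 (Quinn), boss_id=7, level 0.
Iteration 1: join on emp_id=7 -> Xena (id 7, boss_id=2, level 1).
Iteration 2: join on emp_id=2 -> Bob (id 2, boss_id=1, level 2).
Iteration 3: join on emp_id=1 -> Omar (id 1, boss_id=NULL, level 3).
Iteration 4: boss_id is NULL; no match; recursion stops.
Total rows emitted: 4.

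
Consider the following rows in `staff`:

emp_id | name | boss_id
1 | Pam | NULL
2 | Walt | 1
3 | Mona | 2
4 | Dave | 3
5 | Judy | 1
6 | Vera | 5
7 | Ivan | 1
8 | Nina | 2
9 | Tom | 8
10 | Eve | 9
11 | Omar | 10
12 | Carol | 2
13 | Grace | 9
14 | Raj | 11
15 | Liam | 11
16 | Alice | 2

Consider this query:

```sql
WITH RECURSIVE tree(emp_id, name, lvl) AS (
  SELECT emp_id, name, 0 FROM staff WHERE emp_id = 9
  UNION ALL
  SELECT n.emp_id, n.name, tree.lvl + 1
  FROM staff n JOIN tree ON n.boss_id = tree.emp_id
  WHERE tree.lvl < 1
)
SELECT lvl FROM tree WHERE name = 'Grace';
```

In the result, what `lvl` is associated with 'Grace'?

1

Base: emp_id=9 (Tom) at lvl 0.
Iteration 1: rows with boss_id in {9} -> Eve (id 10, lvl 1), Grace (id 13, lvl 1).
Iteration 2: lvl < 1 fails for all current rows; recursion stops.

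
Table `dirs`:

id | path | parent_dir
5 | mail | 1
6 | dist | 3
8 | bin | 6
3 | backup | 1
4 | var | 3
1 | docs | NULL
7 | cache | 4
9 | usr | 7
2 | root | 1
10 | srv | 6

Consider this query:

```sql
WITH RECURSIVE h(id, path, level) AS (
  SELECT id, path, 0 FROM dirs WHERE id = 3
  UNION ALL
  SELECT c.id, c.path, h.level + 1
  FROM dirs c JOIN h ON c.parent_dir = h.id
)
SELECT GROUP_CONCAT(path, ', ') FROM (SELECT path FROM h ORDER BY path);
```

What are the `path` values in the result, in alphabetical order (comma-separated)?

Base: id=3 (backup) at level 0.
Iteration 1: rows with parent_dir in {3} -> var (id 4, level 1), dist (id 6, level 1).
Iteration 2: rows with parent_dir in {4,6} -> cache (id 7, level 2), bin (id 8, level 2), srv (id 10, level 2).
Iteration 3: rows with parent_dir in {7,8,10} -> usr (id 9, level 3).
Iteration 4: no rows with parent_dir in {9}; recursion stops.

backup, bin, cache, dist, srv, usr, var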